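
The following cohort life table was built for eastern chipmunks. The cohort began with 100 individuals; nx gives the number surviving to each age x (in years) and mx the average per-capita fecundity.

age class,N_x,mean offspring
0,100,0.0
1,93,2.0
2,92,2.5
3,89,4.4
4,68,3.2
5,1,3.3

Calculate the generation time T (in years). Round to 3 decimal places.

lx = nx/n0 = nx/100: 1, 0.93, 0.92, 0.89, 0.68, 0.01
lx·mx: 0, 1.86, 2.3, 3.916, 2.176, 0.033 → R0 = 10.285
x·lx·mx: 0, 1.86, 4.6, 11.748, 8.704, 0.165 → Σ = 27.077
T = 27.077 / 10.285 = 2.632669… → 2.633

2.633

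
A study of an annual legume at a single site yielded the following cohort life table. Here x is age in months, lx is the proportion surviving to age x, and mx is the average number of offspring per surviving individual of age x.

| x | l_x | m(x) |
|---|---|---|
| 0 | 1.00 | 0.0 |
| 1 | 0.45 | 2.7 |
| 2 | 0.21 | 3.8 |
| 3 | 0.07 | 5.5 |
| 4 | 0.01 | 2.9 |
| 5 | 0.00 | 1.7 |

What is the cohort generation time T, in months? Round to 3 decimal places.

lx·mx: 0, 1.215, 0.798, 0.385, 0.029, 0 → R0 = 2.427
x·lx·mx: 0, 1.215, 1.596, 1.155, 0.116, 0 → Σ = 4.082
T = 4.082 / 2.427 = 1.681912… → 1.682

1.682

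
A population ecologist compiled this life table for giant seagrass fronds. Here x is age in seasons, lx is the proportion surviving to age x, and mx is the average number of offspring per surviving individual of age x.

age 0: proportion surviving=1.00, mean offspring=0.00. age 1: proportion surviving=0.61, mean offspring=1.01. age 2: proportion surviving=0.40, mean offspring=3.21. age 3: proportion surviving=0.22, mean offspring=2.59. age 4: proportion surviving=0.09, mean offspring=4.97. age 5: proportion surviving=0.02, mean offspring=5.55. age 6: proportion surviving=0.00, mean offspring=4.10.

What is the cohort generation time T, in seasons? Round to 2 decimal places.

lx·mx: 0, 0.6161, 1.284, 0.5698, 0.4473, 0.111, 0 → R0 = 3.0282
x·lx·mx: 0, 0.6161, 2.568, 1.7094, 1.7892, 0.555, 0 → Σ = 7.2377
T = 7.2377 / 3.0282 = 2.3901… → 2.39

2.39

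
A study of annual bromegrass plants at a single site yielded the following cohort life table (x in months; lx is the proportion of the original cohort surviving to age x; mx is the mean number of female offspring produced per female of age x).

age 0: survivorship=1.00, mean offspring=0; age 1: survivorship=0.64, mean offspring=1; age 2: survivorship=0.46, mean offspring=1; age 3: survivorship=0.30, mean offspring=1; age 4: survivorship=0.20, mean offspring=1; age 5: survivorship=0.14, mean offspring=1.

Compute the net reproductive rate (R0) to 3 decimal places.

lx·mx by age: 0, 0.64, 0.46, 0.3, 0.2, 0.14
R0 = Σ lx·mx = 1.74 → 1.740

1.740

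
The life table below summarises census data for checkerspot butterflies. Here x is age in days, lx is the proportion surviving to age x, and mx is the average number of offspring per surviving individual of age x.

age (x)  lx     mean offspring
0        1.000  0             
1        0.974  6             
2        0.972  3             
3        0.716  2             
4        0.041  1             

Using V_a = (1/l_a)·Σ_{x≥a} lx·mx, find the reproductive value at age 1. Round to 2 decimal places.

lx·mx for x ≥ 1: 5.844, 2.916, 1.432, 0.041 → sum = 10.233
V_1 = 10.233 / l_1 = 10.233 / 0.974 = 10.50616… → 10.51

10.51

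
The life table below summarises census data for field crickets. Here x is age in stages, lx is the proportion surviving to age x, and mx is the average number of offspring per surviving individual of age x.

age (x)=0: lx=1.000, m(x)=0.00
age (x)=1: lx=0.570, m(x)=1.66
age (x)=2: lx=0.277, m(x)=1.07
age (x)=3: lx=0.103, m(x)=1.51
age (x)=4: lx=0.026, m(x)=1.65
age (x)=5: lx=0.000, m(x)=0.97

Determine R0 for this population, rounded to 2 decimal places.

lx·mx by age: 0, 0.9462, 0.29639, 0.15553, 0.0429, 0
R0 = Σ lx·mx = 1.44102 → 1.44

1.44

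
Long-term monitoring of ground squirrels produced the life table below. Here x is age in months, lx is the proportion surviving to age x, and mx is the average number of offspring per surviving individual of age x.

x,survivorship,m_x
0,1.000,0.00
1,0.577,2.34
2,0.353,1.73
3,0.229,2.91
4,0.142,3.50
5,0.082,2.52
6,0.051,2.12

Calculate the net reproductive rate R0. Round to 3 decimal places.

3.439

lx·mx by age: 0, 1.35018, 0.61069, 0.66639, 0.497, 0.20664, 0.10812
R0 = Σ lx·mx = 3.43902 → 3.439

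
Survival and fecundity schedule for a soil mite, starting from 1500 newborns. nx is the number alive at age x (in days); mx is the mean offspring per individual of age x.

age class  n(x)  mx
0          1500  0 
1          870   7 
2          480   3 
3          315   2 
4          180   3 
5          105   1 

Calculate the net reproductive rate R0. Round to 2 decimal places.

lx = nx/n0 = nx/1500: 1, 0.58, 0.32, 0.21, 0.12, 0.07
lx·mx by age: 0, 4.06, 0.96, 0.42, 0.36, 0.07
R0 = Σ lx·mx = 5.87 → 5.87

5.87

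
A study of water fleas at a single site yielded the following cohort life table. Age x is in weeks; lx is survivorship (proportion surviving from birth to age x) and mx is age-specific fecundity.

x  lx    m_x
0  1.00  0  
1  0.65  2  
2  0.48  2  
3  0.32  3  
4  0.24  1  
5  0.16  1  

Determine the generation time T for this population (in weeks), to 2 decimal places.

2.17

lx·mx: 0, 1.3, 0.96, 0.96, 0.24, 0.16 → R0 = 3.62
x·lx·mx: 0, 1.3, 1.92, 2.88, 0.96, 0.8 → Σ = 7.86
T = 7.86 / 3.62 = 2.171271… → 2.17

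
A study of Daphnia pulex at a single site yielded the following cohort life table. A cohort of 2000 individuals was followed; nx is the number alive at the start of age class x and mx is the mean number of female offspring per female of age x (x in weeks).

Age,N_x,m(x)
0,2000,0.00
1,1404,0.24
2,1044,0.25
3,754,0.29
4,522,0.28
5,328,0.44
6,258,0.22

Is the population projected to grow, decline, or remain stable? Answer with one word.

lx = nx/n0 = nx/2000: 1, 0.702, 0.522, 0.377, 0.261, 0.164, 0.129
R0 = Σ lx·mx = 0 + 0.16848 + 0.1305 + 0.10933 + 0.07308 + 0.07216 + 0.02838 = 0.58193
R0 < 1, so the population is declining.

declining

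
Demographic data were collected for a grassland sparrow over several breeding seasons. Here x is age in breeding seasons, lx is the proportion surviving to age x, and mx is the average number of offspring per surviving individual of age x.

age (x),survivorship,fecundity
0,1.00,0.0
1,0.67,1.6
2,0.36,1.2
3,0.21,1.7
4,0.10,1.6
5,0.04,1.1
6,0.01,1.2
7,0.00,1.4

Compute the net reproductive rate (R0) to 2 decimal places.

2.08

lx·mx by age: 0, 1.072, 0.432, 0.357, 0.16, 0.044, 0.012, 0
R0 = Σ lx·mx = 2.077 → 2.08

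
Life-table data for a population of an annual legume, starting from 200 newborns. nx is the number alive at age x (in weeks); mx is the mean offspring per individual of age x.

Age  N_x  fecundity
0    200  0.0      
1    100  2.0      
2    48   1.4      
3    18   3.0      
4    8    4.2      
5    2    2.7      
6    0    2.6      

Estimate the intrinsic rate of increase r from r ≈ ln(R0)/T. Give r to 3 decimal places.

lx = nx/n0 = nx/200: 1, 0.5, 0.24, 0.09, 0.04, 0.01, 0
R0 = Σ lx·mx = 0 + 1 + 0.336 + 0.27 + 0.168 + 0.027 + 0 = 1.801
Σ x·lx·mx = 3.289; T = 3.289/1.801 = 1.82621…
r ≈ ln(R0)/T = ln(1.801)/1.82621… = 0.32217… → 0.322

0.322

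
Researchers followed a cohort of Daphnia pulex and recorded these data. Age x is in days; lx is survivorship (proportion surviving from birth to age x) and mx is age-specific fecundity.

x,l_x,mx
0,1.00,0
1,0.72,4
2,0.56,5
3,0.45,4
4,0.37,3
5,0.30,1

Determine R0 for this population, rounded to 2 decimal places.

8.89

lx·mx by age: 0, 2.88, 2.8, 1.8, 1.11, 0.3
R0 = Σ lx·mx = 8.89 → 8.89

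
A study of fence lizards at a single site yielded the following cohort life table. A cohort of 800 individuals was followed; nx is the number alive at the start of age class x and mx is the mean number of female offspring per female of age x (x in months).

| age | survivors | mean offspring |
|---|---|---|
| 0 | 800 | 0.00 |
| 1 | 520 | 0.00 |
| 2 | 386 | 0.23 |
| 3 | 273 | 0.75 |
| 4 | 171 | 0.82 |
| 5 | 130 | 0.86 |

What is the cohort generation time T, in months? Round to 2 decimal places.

3.50

lx = nx/n0 = nx/800: 1, 0.65, 0.4825, 0.34125, 0.21375, 0.1625
lx·mx: 0, 0, 0.110975, 0.255938…, 0.175275…, 0.13975 → R0 = 0.681938…
x·lx·mx: 0, 0, 0.22195, 0.767813…, 0.7011…, 0.69875 → Σ = 2.389613…
T = 2.389613… / 0.681938… = 3.504152… → 3.50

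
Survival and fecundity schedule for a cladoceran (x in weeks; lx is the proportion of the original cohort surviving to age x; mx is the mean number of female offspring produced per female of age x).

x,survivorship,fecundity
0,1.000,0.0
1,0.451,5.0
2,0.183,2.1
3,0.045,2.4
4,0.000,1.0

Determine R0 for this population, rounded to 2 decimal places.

2.75

lx·mx by age: 0, 2.255, 0.3843, 0.108, 0
R0 = Σ lx·mx = 2.7473 → 2.75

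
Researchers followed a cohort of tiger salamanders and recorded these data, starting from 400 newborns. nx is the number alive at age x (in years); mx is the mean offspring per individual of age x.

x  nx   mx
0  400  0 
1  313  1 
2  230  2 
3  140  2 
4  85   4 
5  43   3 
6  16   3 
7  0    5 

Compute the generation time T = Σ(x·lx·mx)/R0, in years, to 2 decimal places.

2.78

lx = nx/n0 = nx/400: 1, 0.7825, 0.575, 0.35, 0.2125, 0.1075, 0.04, 0
lx·mx: 0, 0.7825, 1.15, 0.7, 0.85, 0.3225, 0.12, 0 → R0 = 3.925
x·lx·mx: 0, 0.7825, 2.3, 2.1, 3.4, 1.6125, 0.72, 0 → Σ = 10.915
T = 10.915 / 3.925 = 2.780892… → 2.78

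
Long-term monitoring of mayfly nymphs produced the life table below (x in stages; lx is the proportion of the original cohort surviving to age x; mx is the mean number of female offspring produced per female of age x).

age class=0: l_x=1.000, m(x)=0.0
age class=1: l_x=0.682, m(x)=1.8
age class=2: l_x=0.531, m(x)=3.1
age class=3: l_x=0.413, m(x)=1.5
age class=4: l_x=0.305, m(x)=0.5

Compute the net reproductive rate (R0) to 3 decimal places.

lx·mx by age: 0, 1.2276, 1.6461, 0.6195, 0.1525
R0 = Σ lx·mx = 3.6457 → 3.646

3.646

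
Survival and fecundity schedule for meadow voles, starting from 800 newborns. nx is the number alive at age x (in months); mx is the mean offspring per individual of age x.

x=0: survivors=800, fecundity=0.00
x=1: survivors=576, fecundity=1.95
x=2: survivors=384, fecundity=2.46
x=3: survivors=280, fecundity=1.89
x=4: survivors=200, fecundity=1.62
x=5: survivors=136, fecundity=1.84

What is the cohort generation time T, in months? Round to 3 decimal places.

2.254

lx = nx/n0 = nx/800: 1, 0.72, 0.48, 0.35, 0.25, 0.17
lx·mx: 0, 1.404, 1.1808, 0.6615, 0.405, 0.3128 → R0 = 3.9641
x·lx·mx: 0, 1.404, 2.3616, 1.9845, 1.62, 1.564 → Σ = 8.9341
T = 8.9341 / 3.9641 = 2.253752… → 2.254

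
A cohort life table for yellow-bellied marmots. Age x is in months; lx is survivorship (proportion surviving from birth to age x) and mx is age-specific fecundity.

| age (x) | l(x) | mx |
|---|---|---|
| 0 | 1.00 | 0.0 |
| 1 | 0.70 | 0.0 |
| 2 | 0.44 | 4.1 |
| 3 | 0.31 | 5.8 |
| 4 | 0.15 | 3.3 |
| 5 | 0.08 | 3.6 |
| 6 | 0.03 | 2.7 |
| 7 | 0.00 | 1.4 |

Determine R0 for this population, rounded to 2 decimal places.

lx·mx by age: 0, 0, 1.804, 1.798, 0.495, 0.288, 0.081, 0
R0 = Σ lx·mx = 4.466 → 4.47

4.47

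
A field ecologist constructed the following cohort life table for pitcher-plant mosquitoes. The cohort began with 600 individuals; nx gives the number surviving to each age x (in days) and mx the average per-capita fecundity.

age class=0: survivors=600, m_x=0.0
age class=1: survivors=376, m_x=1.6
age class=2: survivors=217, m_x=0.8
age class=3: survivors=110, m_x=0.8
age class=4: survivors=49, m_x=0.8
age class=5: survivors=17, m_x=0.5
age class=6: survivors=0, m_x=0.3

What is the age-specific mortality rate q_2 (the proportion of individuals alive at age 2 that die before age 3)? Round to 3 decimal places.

0.493

lx = nx/n0 = nx/600: 1, 0.62667…, 0.36167…, 0.18333…, 0.08167…, 0.02833…, 0
q_2 = (l_2 − l_3) / l_2 = (0.361667… − 0.183333…) / 0.361667…
     = 0.178333… / 0.361667… = 0.493088… → 0.493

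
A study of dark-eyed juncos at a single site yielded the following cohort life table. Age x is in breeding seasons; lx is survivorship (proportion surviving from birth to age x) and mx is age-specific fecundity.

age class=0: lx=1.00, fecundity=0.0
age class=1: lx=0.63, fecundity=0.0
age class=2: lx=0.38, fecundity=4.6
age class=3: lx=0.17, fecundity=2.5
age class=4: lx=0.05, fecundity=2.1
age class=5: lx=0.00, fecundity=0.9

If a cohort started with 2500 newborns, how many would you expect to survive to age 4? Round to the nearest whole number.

Expected survivors = N0 · l_4 = 2500 × 0.05 = 125 → 125

125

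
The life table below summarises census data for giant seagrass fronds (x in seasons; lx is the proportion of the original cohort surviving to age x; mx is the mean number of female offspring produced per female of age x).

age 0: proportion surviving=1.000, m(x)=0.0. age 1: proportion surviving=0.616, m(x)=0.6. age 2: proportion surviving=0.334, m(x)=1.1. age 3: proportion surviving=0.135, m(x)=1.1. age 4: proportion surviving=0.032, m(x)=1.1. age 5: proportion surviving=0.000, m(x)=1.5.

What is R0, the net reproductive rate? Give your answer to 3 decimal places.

0.921

lx·mx by age: 0, 0.3696, 0.3674, 0.1485, 0.0352, 0
R0 = Σ lx·mx = 0.9207 → 0.921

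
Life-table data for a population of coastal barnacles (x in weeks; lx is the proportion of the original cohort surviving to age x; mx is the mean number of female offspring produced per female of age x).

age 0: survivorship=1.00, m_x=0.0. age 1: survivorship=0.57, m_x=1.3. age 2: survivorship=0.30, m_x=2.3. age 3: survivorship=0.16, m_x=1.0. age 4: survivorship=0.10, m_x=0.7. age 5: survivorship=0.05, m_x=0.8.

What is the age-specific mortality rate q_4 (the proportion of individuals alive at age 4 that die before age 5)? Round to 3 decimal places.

0.500

q_4 = (l_4 − l_5) / l_4 = (0.1 − 0.05) / 0.1
     = 0.05 / 0.1 = 0.5 → 0.500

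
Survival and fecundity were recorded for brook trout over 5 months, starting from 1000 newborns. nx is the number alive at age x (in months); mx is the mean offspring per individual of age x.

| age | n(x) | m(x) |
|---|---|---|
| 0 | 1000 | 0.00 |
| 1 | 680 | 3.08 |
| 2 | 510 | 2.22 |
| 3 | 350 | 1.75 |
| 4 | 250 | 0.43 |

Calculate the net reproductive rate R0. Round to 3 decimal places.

lx = nx/n0 = nx/1000: 1, 0.68, 0.51, 0.35, 0.25
lx·mx by age: 0, 2.0944, 1.1322, 0.6125, 0.1075
R0 = Σ lx·mx = 3.9466 → 3.947

3.947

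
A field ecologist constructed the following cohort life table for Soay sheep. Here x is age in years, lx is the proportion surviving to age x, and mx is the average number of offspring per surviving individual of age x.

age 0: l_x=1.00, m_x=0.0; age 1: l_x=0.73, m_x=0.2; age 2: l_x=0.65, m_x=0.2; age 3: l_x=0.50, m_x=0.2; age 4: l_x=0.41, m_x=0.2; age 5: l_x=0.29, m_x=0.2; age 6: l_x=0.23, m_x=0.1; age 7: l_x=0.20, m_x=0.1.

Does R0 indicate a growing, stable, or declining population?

declining

R0 = Σ lx·mx = 0 + 0.146 + 0.13 + 0.1 + 0.082 + 0.058 + 0.023 + 0.02 = 0.559
R0 < 1, so the population is declining.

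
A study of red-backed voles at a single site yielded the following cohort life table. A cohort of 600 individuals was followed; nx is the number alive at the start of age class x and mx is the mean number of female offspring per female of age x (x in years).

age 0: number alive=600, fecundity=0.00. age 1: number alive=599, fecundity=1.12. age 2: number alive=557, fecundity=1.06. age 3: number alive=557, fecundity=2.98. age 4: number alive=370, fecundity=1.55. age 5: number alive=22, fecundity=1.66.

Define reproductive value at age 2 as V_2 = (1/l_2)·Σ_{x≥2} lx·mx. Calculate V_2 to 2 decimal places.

5.14

lx = nx/n0 = nx/600: 1, 0.99833…, 0.92833…, 0.92833…, 0.61667…, 0.03667…
lx·mx for x ≥ 2: 0.984033…, 2.766433…, 0.955833…, 0.060867… → sum = 4.767167…
V_2 = 4.767167… / l_2 = 4.767167… / 0.928333… = 5.135189… → 5.14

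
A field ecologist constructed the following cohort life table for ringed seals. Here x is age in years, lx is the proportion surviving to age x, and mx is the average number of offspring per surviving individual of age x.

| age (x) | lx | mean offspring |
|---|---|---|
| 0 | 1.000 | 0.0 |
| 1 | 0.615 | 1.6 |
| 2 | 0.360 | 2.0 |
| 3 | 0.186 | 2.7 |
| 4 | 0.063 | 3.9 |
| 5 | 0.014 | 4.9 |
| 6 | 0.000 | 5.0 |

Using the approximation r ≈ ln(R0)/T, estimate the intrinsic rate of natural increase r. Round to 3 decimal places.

0.443

R0 = Σ lx·mx = 0 + 0.984 + 0.72 + 0.5022 + 0.2457 + 0.0686 + 0 = 2.5205
Σ x·lx·mx = 5.2564; T = 5.2564/2.5205 = 2.08546…
r ≈ ln(R0)/T = ln(2.5205)/2.08546… = 0.44329… → 0.443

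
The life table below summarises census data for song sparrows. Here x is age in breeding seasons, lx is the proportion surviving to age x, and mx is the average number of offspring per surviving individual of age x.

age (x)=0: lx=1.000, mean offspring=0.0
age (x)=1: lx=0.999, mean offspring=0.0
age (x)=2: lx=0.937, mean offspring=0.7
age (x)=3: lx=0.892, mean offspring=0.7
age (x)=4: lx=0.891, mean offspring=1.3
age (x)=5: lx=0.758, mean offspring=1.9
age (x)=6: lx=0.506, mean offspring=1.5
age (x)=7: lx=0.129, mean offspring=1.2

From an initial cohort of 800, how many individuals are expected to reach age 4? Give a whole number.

713

Expected survivors = N0 · l_4 = 800 × 0.891 = 712.8 → 713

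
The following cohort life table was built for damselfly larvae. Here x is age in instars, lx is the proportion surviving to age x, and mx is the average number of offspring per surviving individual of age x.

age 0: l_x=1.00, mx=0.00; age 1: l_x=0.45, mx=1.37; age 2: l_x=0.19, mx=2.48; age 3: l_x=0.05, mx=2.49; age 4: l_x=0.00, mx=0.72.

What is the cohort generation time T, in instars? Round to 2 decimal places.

1.59

lx·mx: 0, 0.6165, 0.4712, 0.1245, 0 → R0 = 1.2122
x·lx·mx: 0, 0.6165, 0.9424, 0.3735, 0 → Σ = 1.9324
T = 1.9324 / 1.2122 = 1.594126… → 1.59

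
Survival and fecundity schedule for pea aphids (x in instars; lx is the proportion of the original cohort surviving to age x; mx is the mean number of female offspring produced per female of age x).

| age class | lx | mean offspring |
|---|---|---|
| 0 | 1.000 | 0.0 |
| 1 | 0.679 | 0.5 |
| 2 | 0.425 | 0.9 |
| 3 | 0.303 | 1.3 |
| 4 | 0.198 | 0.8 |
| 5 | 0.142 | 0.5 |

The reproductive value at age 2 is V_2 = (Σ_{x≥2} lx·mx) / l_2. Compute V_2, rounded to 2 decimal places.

2.37

lx·mx for x ≥ 2: 0.3825, 0.3939, 0.1584, 0.071 → sum = 1.0058
V_2 = 1.0058 / l_2 = 1.0058 / 0.425 = 2.366588… → 2.37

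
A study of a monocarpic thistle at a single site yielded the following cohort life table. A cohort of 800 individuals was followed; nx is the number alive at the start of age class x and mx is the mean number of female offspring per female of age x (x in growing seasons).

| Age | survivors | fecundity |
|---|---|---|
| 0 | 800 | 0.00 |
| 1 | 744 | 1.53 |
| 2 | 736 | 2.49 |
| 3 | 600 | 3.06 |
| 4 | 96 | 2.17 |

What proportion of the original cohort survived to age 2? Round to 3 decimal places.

l_2 = n_2/n_0 = 736/800 = 0.92 → 0.920

0.920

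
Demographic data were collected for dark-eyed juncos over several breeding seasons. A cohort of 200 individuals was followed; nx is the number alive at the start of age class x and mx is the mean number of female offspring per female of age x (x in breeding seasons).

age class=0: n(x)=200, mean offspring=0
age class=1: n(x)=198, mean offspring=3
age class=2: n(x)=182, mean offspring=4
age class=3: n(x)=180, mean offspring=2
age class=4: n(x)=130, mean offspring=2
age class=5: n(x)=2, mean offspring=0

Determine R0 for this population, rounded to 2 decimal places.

9.71

lx = nx/n0 = nx/200: 1, 0.99, 0.91, 0.9, 0.65, 0.01
lx·mx by age: 0, 2.97, 3.64, 1.8, 1.3, 0
R0 = Σ lx·mx = 9.71 → 9.71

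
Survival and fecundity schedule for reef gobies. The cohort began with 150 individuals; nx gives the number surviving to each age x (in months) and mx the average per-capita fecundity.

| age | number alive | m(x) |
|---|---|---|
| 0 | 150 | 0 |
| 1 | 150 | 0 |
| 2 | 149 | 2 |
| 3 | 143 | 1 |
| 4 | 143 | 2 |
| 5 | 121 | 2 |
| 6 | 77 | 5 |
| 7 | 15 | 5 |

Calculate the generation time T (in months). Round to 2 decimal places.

lx = nx/n0 = nx/150: 1, 1, 0.99333…, 0.95333…, 0.95333…, 0.80667…, 0.51333…, 0.1
lx·mx: 0, 0, 1.986667…, 0.953333…, 1.906667…, 1.613333…, 2.566667…, 0.5 → R0 = 9.526667…
x·lx·mx: 0, 0, 3.973333…, 2.86…, 7.626667…, 8.066667…, 15.4…, 3.5 → Σ = 41.426667…
T = 41.426667… / 9.526667… = 4.348495… → 4.35

4.35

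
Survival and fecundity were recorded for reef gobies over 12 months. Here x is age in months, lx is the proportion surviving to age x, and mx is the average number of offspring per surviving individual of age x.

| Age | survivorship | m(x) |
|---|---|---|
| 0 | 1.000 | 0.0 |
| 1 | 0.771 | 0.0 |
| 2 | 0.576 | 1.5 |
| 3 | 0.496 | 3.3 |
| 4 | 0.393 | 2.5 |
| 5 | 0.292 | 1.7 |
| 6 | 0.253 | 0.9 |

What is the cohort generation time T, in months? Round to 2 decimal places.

3.43

lx·mx: 0, 0, 0.864, 1.6368, 0.9825, 0.4964, 0.2277 → R0 = 4.2074
x·lx·mx: 0, 0, 1.728, 4.9104, 3.93, 2.482, 1.3662 → Σ = 14.4166
T = 14.4166 / 4.2074 = 3.426487… → 3.43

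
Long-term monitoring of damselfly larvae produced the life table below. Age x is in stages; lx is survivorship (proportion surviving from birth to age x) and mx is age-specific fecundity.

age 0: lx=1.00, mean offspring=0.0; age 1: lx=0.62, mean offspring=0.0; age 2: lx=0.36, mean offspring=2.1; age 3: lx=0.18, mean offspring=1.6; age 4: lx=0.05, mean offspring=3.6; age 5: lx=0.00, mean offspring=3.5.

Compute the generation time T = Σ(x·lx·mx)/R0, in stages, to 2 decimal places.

lx·mx: 0, 0, 0.756, 0.288, 0.18, 0 → R0 = 1.224
x·lx·mx: 0, 0, 1.512, 0.864, 0.72, 0 → Σ = 3.096
T = 3.096 / 1.224 = 2.529412… → 2.53

2.53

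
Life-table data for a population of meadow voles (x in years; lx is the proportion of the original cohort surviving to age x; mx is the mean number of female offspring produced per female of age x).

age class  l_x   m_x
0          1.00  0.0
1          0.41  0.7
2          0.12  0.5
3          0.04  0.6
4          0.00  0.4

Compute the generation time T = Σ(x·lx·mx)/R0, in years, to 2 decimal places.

lx·mx: 0, 0.287, 0.06, 0.024, 0 → R0 = 0.371
x·lx·mx: 0, 0.287, 0.12, 0.072, 0 → Σ = 0.479
T = 0.479 / 0.371 = 1.291105… → 1.29

1.29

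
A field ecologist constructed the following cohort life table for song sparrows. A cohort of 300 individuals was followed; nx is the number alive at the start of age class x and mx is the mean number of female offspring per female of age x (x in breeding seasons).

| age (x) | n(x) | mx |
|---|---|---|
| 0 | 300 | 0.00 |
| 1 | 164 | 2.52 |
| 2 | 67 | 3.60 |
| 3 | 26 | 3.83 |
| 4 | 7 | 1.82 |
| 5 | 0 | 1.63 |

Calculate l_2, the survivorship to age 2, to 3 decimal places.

l_2 = n_2/n_0 = 67/300 = 0.223333… → 0.223

0.223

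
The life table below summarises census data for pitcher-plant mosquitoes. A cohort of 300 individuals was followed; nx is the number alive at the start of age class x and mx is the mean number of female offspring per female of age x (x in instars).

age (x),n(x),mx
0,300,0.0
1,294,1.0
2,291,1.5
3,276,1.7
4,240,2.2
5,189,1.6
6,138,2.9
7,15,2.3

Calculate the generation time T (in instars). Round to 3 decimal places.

lx = nx/n0 = nx/300: 1, 0.98, 0.97, 0.92, 0.8, 0.63, 0.46, 0.05
lx·mx: 0, 0.98, 1.455, 1.564, 1.76, 1.008, 1.334, 0.115 → R0 = 8.216
x·lx·mx: 0, 0.98, 2.91, 4.692, 7.04, 5.04, 8.004, 0.805 → Σ = 29.471
T = 29.471 / 8.216 = 3.587025… → 3.587

3.587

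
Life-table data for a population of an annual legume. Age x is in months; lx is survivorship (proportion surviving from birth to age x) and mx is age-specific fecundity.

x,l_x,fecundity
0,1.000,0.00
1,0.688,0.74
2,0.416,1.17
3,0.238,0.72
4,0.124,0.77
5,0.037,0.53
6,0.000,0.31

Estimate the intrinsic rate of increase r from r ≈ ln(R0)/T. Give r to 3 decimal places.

0.129

R0 = Σ lx·mx = 0 + 0.50912 + 0.48672 + 0.17136 + 0.09548 + 0.01961 + 0 = 1.28229
Σ x·lx·mx = 2.47661; T = 2.47661/1.28229 = 1.9314…
r ≈ ln(R0)/T = ln(1.28229)/1.9314… = 0.12874… → 0.129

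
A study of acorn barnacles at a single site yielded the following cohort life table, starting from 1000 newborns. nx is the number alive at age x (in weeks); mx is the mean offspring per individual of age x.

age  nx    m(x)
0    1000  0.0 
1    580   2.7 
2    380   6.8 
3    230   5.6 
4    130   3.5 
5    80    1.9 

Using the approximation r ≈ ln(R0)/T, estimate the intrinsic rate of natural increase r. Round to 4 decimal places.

lx = nx/n0 = nx/1000: 1, 0.58, 0.38, 0.23, 0.13, 0.08
R0 = Σ lx·mx = 0 + 1.566 + 2.584 + 1.288 + 0.455 + 0.152 = 6.045
Σ x·lx·mx = 13.178; T = 13.178/6.045 = 2.17998…
r ≈ ln(R0)/T = ln(6.045)/2.17998… = 0.825342… → 0.8253

0.8253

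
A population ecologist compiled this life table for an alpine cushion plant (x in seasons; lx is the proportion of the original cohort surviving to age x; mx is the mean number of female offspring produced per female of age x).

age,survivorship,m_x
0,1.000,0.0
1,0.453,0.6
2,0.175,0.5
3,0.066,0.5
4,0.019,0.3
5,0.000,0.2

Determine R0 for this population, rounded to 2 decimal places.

0.40

lx·mx by age: 0, 0.2718, 0.0875, 0.033, 0.0057, 0
R0 = Σ lx·mx = 0.398 → 0.40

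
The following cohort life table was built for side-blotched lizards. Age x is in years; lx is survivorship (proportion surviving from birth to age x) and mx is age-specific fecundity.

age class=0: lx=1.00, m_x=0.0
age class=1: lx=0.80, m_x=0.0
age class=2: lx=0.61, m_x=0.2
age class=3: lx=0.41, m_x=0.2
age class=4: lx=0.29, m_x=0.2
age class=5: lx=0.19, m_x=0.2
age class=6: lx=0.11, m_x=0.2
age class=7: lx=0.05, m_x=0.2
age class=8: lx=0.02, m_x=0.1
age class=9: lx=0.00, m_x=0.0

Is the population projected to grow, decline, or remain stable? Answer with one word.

R0 = Σ lx·mx = 0 + 0 + 0.122 + 0.082 + 0.058 + 0.038 + 0.022 + 0.01 + 0.002 + 0 = 0.334
R0 < 1, so the population is declining.

declining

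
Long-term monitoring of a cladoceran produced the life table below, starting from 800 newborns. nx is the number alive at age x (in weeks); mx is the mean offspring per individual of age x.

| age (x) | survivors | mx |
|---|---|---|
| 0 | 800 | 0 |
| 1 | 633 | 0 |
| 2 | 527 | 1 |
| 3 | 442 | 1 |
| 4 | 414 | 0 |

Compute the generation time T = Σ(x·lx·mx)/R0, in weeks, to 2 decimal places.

2.46

lx = nx/n0 = nx/800: 1, 0.79125, 0.65875, 0.5525, 0.5175
lx·mx: 0, 0, 0.65875, 0.5525, 0 → R0 = 1.21125
x·lx·mx: 0, 0, 1.3175, 1.6575, 0 → Σ = 2.975
T = 2.975 / 1.21125 = 2.45614… → 2.46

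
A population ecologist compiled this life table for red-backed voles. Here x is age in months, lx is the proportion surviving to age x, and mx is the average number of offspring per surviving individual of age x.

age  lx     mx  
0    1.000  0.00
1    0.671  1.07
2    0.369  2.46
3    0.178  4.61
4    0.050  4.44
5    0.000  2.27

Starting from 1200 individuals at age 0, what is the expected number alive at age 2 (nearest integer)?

443

Expected survivors = N0 · l_2 = 1200 × 0.369 = 442.8 → 443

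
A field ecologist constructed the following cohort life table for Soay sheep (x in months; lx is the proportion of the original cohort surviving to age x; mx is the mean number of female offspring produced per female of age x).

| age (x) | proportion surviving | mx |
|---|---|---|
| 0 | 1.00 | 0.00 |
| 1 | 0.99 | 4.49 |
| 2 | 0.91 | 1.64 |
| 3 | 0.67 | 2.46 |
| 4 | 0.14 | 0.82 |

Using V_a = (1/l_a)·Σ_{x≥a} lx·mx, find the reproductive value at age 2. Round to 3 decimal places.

lx·mx for x ≥ 2: 1.4924, 1.6482, 0.1148 → sum = 3.2554
V_2 = 3.2554 / l_2 = 3.2554 / 0.91 = 3.577363… → 3.577

3.577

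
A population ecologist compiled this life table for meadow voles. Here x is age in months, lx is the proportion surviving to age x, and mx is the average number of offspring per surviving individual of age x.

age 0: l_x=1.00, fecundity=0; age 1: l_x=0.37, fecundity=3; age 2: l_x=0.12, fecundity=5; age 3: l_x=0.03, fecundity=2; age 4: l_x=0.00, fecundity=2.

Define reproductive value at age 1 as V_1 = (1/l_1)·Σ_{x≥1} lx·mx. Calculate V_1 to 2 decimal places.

lx·mx for x ≥ 1: 1.11, 0.6, 0.06, 0 → sum = 1.77
V_1 = 1.77 / l_1 = 1.77 / 0.37 = 4.783784… → 4.78

4.78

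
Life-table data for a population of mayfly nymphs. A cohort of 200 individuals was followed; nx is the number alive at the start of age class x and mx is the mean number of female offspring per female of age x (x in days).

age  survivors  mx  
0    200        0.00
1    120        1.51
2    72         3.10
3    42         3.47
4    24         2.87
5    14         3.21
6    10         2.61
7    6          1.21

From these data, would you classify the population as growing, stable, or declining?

lx = nx/n0 = nx/200: 1, 0.6, 0.36, 0.21, 0.12, 0.07, 0.05, 0.03
R0 = Σ lx·mx = 0 + 0.906 + 1.116 + 0.7287 + 0.3444 + 0.2247 + 0.1305 + 0.0363 = 3.4866
R0 > 1, so the population is growing.

growing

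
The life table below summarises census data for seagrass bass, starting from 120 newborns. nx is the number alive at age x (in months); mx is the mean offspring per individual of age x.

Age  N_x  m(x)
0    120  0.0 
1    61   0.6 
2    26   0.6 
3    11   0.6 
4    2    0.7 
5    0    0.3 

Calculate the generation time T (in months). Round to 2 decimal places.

1.55

lx = nx/n0 = nx/120: 1, 0.50833…, 0.21667…, 0.09167…, 0.01667…, 0
lx·mx: 0, 0.305…, 0.13…, 0.055…, 0.011667…, 0 → R0 = 0.501667…
x·lx·mx: 0, 0.305…, 0.26…, 0.165…, 0.046667…, 0 → Σ = 0.776667…
T = 0.776667… / 0.501667… = 1.548173… → 1.55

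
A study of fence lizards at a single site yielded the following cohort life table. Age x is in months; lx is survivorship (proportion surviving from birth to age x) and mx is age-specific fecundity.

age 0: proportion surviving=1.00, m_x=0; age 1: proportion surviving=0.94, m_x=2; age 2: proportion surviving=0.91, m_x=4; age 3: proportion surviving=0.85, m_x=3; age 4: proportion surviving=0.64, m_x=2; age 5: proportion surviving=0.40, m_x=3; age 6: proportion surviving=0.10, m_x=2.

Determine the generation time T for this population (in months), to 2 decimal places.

lx·mx: 0, 1.88, 3.64, 2.55, 1.28, 1.2, 0.2 → R0 = 10.75
x·lx·mx: 0, 1.88, 7.28, 7.65, 5.12, 6, 1.2 → Σ = 29.13
T = 29.13 / 10.75 = 2.709767… → 2.71

2.71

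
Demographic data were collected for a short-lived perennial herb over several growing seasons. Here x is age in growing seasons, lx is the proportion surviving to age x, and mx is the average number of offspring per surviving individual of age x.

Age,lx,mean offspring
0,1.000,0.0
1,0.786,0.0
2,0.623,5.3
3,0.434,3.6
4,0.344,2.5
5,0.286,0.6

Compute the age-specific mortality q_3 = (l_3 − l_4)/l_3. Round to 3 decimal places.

0.207

q_3 = (l_3 − l_4) / l_3 = (0.434 − 0.344) / 0.434
     = 0.09 / 0.434 = 0.207373… → 0.207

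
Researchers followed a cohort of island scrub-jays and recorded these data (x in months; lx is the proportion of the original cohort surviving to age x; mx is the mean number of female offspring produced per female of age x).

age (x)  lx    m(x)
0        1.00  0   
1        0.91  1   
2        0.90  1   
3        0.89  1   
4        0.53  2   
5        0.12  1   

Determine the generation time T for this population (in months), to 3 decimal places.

2.634

lx·mx: 0, 0.91, 0.9, 0.89, 1.06, 0.12 → R0 = 3.88
x·lx·mx: 0, 0.91, 1.8, 2.67, 4.24, 0.6 → Σ = 10.22
T = 10.22 / 3.88 = 2.634021… → 2.634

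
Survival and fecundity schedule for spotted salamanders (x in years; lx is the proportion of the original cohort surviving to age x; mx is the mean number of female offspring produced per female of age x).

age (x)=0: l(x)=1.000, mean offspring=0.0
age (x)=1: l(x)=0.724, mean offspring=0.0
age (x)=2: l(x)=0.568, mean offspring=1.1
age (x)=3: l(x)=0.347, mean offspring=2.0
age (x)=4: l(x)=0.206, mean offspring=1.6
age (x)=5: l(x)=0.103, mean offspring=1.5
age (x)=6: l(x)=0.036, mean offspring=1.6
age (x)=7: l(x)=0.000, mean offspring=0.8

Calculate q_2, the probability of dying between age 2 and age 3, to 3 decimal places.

q_2 = (l_2 − l_3) / l_2 = (0.568 − 0.347) / 0.568
     = 0.221 / 0.568 = 0.389085… → 0.389

0.389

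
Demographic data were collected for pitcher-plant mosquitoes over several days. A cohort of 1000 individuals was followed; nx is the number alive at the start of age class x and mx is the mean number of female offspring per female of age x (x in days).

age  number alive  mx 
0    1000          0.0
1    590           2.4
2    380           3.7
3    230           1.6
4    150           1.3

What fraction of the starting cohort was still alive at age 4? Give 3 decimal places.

l_4 = n_4/n_0 = 150/1000 = 0.15 → 0.150

0.150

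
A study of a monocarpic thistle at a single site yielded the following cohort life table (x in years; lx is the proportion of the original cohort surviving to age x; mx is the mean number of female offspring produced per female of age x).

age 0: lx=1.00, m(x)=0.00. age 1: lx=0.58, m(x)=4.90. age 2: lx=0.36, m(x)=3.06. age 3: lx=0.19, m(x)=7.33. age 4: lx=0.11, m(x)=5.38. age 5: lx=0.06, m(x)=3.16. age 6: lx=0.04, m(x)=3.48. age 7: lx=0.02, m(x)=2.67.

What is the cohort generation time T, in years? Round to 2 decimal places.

lx·mx: 0, 2.842, 1.1016, 1.3927, 0.5918, 0.1896, 0.1392, 0.0534 → R0 = 6.3103
x·lx·mx: 0, 2.842, 2.2032, 4.1781, 2.3672, 0.948, 0.8352, 0.3738 → Σ = 13.7475
T = 13.7475 / 6.3103 = 2.178581… → 2.18

2.18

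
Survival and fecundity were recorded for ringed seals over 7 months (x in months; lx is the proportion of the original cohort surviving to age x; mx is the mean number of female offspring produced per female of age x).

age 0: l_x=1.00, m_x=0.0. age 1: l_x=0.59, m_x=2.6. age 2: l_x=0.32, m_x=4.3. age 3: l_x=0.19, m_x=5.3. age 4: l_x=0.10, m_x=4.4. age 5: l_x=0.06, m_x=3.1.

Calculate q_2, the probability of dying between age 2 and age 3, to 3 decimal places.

q_2 = (l_2 − l_3) / l_2 = (0.32 − 0.19) / 0.32
     = 0.13 / 0.32 = 0.40625 → 0.406

0.406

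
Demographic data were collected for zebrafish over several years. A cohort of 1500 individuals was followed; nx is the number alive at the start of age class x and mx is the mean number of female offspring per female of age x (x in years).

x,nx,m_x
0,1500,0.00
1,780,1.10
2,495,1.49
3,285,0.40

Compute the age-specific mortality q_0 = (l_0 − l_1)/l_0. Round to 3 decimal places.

0.480

lx = nx/n0 = nx/1500: 1, 0.52, 0.33, 0.19
q_0 = (l_0 − l_1) / l_0 = (1 − 0.52) / 1
     = 0.48 / 1 = 0.48 → 0.480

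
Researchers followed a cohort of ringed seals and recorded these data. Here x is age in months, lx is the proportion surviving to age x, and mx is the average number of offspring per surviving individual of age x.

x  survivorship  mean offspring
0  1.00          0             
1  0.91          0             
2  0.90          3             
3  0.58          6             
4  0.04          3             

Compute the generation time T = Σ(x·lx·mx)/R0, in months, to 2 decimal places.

lx·mx: 0, 0, 2.7, 3.48, 0.12 → R0 = 6.3
x·lx·mx: 0, 0, 5.4, 10.44, 0.48 → Σ = 16.32
T = 16.32 / 6.3 = 2.590476… → 2.59

2.59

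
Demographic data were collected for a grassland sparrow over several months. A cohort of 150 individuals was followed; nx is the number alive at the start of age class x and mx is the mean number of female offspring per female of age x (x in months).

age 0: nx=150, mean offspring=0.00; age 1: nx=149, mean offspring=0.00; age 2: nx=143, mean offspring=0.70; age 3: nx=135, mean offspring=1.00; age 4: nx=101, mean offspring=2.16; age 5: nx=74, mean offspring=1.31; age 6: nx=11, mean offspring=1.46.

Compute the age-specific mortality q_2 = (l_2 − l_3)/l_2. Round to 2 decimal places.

0.06

lx = nx/n0 = nx/150: 1, 0.99333…, 0.95333…, 0.9, 0.67333…, 0.49333…, 0.07333…
q_2 = (l_2 − l_3) / l_2 = (0.953333… − 0.9) / 0.953333…
     = 0.053333… / 0.953333… = 0.055944… → 0.06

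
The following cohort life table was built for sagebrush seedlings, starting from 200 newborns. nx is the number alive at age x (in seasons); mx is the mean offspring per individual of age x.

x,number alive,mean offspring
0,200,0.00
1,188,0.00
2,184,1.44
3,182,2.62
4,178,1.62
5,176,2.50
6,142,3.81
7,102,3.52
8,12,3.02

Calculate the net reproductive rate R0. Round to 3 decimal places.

12.032

lx = nx/n0 = nx/200: 1, 0.94, 0.92, 0.91, 0.89, 0.88, 0.71, 0.51, 0.06
lx·mx by age: 0, 0, 1.3248, 2.3842, 1.4418, 2.2, 2.7051, 1.7952, 0.1812
R0 = Σ lx·mx = 12.0323 → 12.032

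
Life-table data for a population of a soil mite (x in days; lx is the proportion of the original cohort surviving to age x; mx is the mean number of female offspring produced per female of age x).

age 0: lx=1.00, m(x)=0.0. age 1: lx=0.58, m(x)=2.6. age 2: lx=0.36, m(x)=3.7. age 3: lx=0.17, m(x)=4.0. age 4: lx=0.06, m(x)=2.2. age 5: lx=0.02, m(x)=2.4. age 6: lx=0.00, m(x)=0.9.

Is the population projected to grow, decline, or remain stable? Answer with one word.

R0 = Σ lx·mx = 0 + 1.508 + 1.332 + 0.68 + 0.132 + 0.048 + 0 = 3.7
R0 > 1, so the population is growing.

growing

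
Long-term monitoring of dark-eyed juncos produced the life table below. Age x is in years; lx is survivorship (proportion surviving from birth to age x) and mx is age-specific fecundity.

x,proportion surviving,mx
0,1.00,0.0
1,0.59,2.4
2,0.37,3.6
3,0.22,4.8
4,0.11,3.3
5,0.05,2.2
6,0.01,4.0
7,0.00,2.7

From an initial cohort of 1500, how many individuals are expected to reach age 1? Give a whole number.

885

Expected survivors = N0 · l_1 = 1500 × 0.59 = 885 → 885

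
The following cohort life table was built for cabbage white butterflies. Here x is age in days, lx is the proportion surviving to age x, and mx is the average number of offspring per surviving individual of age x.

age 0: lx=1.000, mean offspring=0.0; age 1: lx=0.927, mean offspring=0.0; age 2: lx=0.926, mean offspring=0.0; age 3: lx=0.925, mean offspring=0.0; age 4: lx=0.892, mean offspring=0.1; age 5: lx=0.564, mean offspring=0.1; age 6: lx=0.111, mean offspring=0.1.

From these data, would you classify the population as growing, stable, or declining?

R0 = Σ lx·mx = 0 + 0 + 0 + 0 + 0.0892 + 0.0564 + 0.0111 = 0.1567
R0 < 1, so the population is declining.

declining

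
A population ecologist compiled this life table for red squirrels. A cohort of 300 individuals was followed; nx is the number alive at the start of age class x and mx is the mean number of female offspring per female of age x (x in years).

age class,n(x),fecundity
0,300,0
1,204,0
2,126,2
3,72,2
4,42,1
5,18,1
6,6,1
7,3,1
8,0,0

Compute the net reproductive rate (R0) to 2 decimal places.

lx = nx/n0 = nx/300: 1, 0.68, 0.42, 0.24, 0.14, 0.06, 0.02, 0.01, 0
lx·mx by age: 0, 0, 0.84, 0.48, 0.14, 0.06, 0.02, 0.01, 0
R0 = Σ lx·mx = 1.55 → 1.55

1.55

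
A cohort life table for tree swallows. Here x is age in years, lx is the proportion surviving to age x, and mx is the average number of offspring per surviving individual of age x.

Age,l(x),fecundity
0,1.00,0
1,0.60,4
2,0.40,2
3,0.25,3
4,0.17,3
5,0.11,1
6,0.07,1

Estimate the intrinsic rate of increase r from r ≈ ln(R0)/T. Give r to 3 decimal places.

0.769

R0 = Σ lx·mx = 0 + 2.4 + 0.8 + 0.75 + 0.51 + 0.11 + 0.07 = 4.64
Σ x·lx·mx = 9.26; T = 9.26/4.64 = 1.99569…
r ≈ ln(R0)/T = ln(4.64)/1.99569… = 0.76901… → 0.769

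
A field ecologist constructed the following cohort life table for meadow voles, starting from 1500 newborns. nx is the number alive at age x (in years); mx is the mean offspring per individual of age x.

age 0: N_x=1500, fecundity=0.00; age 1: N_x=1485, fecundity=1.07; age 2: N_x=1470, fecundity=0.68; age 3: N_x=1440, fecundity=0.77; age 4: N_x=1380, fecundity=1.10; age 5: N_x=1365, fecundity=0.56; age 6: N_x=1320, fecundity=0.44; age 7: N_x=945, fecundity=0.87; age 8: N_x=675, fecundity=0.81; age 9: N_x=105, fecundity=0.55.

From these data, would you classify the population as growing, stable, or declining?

growing

lx = nx/n0 = nx/1500: 1, 0.99, 0.98, 0.96, 0.92, 0.91, 0.88, 0.63, 0.45, 0.07
R0 = Σ lx·mx = 0 + 1.0593 + 0.6664 + 0.7392 + 1.012 + 0.5096 + 0.3872 + 0.5481 + 0.3645 + 0.0385 = 5.3248
R0 > 1, so the population is growing.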